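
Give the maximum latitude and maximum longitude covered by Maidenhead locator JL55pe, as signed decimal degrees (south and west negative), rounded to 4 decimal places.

25.2083, 11.3333

Field J=9, L=11: +9·20° lon, +11·10° lat → SW at lon 0°, lat 20°.
Square 5, 5: +5·2° lon, +5·1° lat → SW at lon 10°, lat 25°.
Subsquare p=15, e=4: +15·0.0833333° lon, +4·0.0416667° lat → SW at lon 11.25°, lat 25.1667°.
Cell spans 0.0833333° lon × 0.0416667° lat. NE corner is SW corner plus one full cell.
latitude 25.2083, longitude 11.3333.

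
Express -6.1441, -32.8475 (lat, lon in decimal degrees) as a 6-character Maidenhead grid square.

HI33nu

Add 180° to longitude and 90° to latitude: 147.1525, 83.8559.
Field: lon ⌊147.1525/20⌋ = 7 → H; lat ⌊83.8559/10⌋ = 8 → I.
Square: lon ⌊7.1525/2⌋ = 3; lat ⌊3.8559/1⌋ = 3.
Subsquare: lon ⌊1.1525/0.0833333⌋ = 13 → n; lat ⌊0.8559/0.0416667⌋ = 20 → u.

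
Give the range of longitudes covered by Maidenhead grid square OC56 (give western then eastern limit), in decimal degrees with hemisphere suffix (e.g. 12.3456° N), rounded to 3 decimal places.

110.000° E, 112.000° E

Field O=14, C=2: +14·20° lon, +2·10° lat → SW at lon 100°, lat -70°.
Square 5, 6: +5·2° lon, +6·1° lat → SW at lon 110°, lat -64°.
Cell spans 2° lon × 1° lat.
west 110.000° E, east 112.000° E.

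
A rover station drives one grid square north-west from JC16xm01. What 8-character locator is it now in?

JC16wm92

Longitude extended square 0; −1 → -1, wraps to 9, carry into subsquare.
Longitude subsquare x = 23; −1 → 22 = w.
Latitude extended square 1; +1 → 2.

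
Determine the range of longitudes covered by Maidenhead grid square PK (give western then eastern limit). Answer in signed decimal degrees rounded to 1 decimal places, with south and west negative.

Field P=15, K=10: +15·20° lon, +10·10° lat → SW at lon 120°, lat 10°.
Cell spans 20° lon × 10° lat.
west 120.0, east 140.0.

120.0, 140.0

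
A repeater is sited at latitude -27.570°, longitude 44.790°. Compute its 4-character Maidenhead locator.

LG22

Add 180° to longitude and 90° to latitude: 224.79, 62.43.
Field: 224.79/20 → 11 → L, 62.43/10 → 6 → G; chars LG.
Square: 4.79/2 → 2, 2.43/1 → 2; chars 22.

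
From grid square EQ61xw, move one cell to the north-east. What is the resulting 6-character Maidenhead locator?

EQ71ax

Longitude subsquare x = 23; +1 → 24, wraps to 0 = a, carry into square.
Longitude square 6; +1 → 7.
Latitude subsquare w = 22; +1 → 23 = x.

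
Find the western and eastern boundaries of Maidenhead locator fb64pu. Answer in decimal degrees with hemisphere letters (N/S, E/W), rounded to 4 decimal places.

Field F=5, B=1: +5·20° lon, +1·10° lat → SW at lon -80°, lat -80°.
Square 6, 4: +6·2° lon, +4·1° lat → SW at lon -68°, lat -76°.
Subsquare p=15, u=20: +15·0.0833333° lon, +20·0.0416667° lat → SW at lon -66.75°, lat -75.1667°.
Cell spans 0.0833333° lon × 0.0416667° lat.
west 66.7500° W, east 66.6667° W.

66.7500° W, 66.6667° W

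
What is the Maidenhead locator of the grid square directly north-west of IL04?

HL95

Longitude square 0; −1 → -1, wraps to 9, carry into field.
Longitude field I = 8; −1 → 7 = H.
Latitude square 4; +1 → 5.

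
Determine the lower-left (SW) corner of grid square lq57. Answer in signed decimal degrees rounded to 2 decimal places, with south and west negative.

77.00, 50.00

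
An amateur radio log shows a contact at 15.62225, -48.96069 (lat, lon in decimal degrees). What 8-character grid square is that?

GK55mo49

Offset from 180°W / 90°S: lon 131.03931°, lat 105.62225°.
Field: lon ⌊131.03931/20⌋ = 6 → G; lat ⌊105.62225/10⌋ = 10 → K.
Square: lon ⌊11.03931/2⌋ = 5; lat ⌊5.62225/1⌋ = 5.
Subsquare: lon ⌊1.03931/0.0833333⌋ = 12 → m; lat ⌊0.62225/0.0416667⌋ = 14 → o.
Extended square: lon ⌊0.03931/0.00833333⌋ = 4; lat ⌊0.03892/0.00416667⌋ = 9.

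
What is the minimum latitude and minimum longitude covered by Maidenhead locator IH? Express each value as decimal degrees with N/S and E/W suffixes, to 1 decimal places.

20.0° S, 20.0° W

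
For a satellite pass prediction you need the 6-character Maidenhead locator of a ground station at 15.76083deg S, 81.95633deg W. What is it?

EH94af

Add 180° to longitude and 90° to latitude: 98.0437, 74.2392.
Field (20°×10°, letters A–R): 98.0437/20 → 4 → E, 74.2392/10 → 7 → H; chars EH.
Square (2°×1°, digits 0–9): 18.0437/2 → 9, 4.2392/1 → 4; chars 94.
Subsquare (5′×2.5′, letters a–x): 0.0437/0.0833333 → 0 → a, 0.2392/0.0416667 → 5 → f; chars af.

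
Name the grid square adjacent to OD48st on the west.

OD48rt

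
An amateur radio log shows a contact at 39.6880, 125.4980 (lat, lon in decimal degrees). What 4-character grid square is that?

PM29

Shift to the Maidenhead origin (180°W, 90°S): lon 305.50, lat 129.69.
Field: 305.50/20 → 15 → P, 129.69/10 → 12 → M; chars PM.
Square: 5.50/2 → 2, 9.69/1 → 9; chars 29.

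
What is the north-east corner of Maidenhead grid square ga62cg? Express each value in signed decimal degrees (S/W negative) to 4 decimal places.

Field G=6, A=0: +6·20° lon, +0·10° lat → SW at lon -60°, lat -90°.
Square 6, 2: +6·2° lon, +2·1° lat → SW at lon -48°, lat -88°.
Subsquare c=2, g=6: +2·0.0833333° lon, +6·0.0416667° lat → SW at lon -47.8333°, lat -87.75°.
Cell spans 0.0833333° lon × 0.0416667° lat. NE corner is SW corner plus one full cell.
latitude -87.7083, longitude -47.7500.

-87.7083, -47.7500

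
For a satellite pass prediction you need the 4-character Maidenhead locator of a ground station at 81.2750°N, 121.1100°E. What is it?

PR01

Shift to the Maidenhead origin (180°W, 90°S): lon 301.11, lat 171.28.
Field: lon ⌊301.11/20⌋ = 15 → P; lat ⌊171.28/10⌋ = 17 → R.
Square: lon ⌊1.11/2⌋ = 0; lat ⌊1.28/1⌋ = 1.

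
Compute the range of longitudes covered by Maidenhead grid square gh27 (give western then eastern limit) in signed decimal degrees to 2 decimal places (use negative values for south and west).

-56.00, -54.00

Field G=6, H=7: +6·20° lon, +7·10° lat → SW at lon -60°, lat -20°.
Square 2, 7: +2·2° lon, +7·1° lat → SW at lon -56°, lat -13°.
Cell spans 2° lon × 1° lat.
west -56.00, east -54.00.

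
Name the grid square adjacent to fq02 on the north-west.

Longitude square 0; −1 → -1, wraps to 9, carry into field.
Longitude field F = 5; −1 → 4 = E.
Latitude square 2; +1 → 3.

EQ93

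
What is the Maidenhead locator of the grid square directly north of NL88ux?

NL89ua

Latitude subsquare x = 23; +1 → 24, wraps to 0 = a, carry into square.
Latitude square 8; +1 → 9.
The longitude characters are unchanged.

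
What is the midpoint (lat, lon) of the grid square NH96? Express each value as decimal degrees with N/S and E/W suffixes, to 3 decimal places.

Field N=13, H=7: +13·20° lon, +7·10° lat → SW at lon 80°, lat -20°.
Square 9, 6: +9·2° lon, +6·1° lat → SW at lon 98°, lat -14°.
Cell spans 2° lon × 1° lat. Centre is SW corner plus half of each.
latitude 13.500° S, longitude 99.000° E.

13.500° S, 99.000° E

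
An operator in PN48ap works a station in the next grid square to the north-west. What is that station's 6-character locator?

Longitude subsquare a = 0; −1 → -1, wraps to 23 = x, carry into square.
Longitude square 4; −1 → 3.
Latitude subsquare p = 15; +1 → 16 = q.

PN38xq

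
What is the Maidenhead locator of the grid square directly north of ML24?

ML25

Latitude square 4; +1 → 5.
The longitude characters are unchanged.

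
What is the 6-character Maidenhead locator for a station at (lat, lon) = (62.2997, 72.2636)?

MP62dh

Offset from 180°W / 90°S: lon 252.2636°, lat 152.2997°.
Field (20°×10°, letters A–R): lon ⌊252.2636/20⌋ = 12 → M; lat ⌊152.2997/10⌋ = 15 → P.
Square (2°×1°, digits 0–9): lon ⌊12.2636/2⌋ = 6; lat ⌊2.2997/1⌋ = 2.
Subsquare (5′×2.5′, letters a–x): lon ⌊0.2636/0.0833333⌋ = 3 → d; lat ⌊0.2997/0.0416667⌋ = 7 → h.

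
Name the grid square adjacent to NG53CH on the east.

NG53dh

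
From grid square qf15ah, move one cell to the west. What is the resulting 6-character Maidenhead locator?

QF05xh

Longitude subsquare a = 0; −1 → -1, wraps to 23 = x, carry into square.
Longitude square 1; −1 → 0.
The latitude characters are unchanged.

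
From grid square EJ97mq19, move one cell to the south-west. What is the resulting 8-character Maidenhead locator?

EJ97mq08

Longitude extended square 1; −1 → 0.
Latitude extended square 9; −1 → 8.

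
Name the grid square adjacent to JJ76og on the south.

JJ76of

Latitude subsquare g = 6; −1 → 5 = f.
The longitude characters are unchanged.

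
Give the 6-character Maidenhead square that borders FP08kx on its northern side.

FP09ka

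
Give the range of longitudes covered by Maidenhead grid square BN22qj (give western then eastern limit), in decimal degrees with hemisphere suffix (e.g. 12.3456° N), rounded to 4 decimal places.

154.6667° W, 154.5833° W

Field B=1, N=13: +1·20° lon, +13·10° lat → SW at lon -160°, lat 40°.
Square 2, 2: +2·2° lon, +2·1° lat → SW at lon -156°, lat 42°.
Subsquare q=16, j=9: +16·0.0833333° lon, +9·0.0416667° lat → SW at lon -154.667°, lat 42.375°.
Cell spans 0.0833333° lon × 0.0416667° lat.
west 154.6667° W, east 154.5833° W.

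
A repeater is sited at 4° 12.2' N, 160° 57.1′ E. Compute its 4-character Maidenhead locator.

RJ04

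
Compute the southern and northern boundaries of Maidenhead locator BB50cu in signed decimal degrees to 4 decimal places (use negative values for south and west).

Field B=1, B=1: +1·20° lon, +1·10° lat → SW at lon -160°, lat -80°.
Square 5, 0: +5·2° lon, +0·1° lat → SW at lon -150°, lat -80°.
Subsquare c=2, u=20: +2·0.0833333° lon, +20·0.0416667° lat → SW at lon -149.833°, lat -79.1667°.
Cell spans 0.0833333° lon × 0.0416667° lat.
south -79.1667, north -79.1250.

-79.1667, -79.1250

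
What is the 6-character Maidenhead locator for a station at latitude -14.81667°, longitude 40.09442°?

LH05be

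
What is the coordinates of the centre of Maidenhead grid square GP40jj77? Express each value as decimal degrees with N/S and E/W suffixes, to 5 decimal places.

Field G=6, P=15: +6·20° lon, +15·10° lat → SW at lon -60°, lat 60°.
Square 4, 0: +4·2° lon, +0·1° lat → SW at lon -52°, lat 60°.
Subsquare j=9, j=9: +9·0.0833333° lon, +9·0.0416667° lat → SW at lon -51.25°, lat 60.375°.
Extended square 7, 7: +7·0.00833333° lon, +7·0.00416667° lat → SW at lon -51.1917°, lat 60.4042°.
Cell spans 0.00833333° lon × 0.00416667° lat. Centre is SW corner plus half of each.
latitude 60.40625° N, longitude 51.18750° W.

60.40625° N, 51.18750° W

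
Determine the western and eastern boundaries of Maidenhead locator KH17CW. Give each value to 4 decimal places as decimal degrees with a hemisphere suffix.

Field K=10, H=7: +10·20° lon, +7·10° lat → SW at lon 20°, lat -20°.
Square 1, 7: +1·2° lon, +7·1° lat → SW at lon 22°, lat -13°.
Subsquare c=2, w=22: +2·0.0833333° lon, +22·0.0416667° lat → SW at lon 22.1667°, lat -12.0833°.
Cell spans 0.0833333° lon × 0.0416667° lat.
west 22.1667° E, east 22.2500° E.

22.1667° E, 22.2500° E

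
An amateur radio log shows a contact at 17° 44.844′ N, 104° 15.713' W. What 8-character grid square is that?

Offset from 180°W / 90°S: lon 75.73812°, lat 107.74740°.
Field (20°×10°, letters A–R): lon ⌊75.73812/20⌋ = 3 → D; lat ⌊107.74740/10⌋ = 10 → K.
Square (2°×1°, digits 0–9): lon ⌊15.73812/2⌋ = 7; lat ⌊7.74740/1⌋ = 7.
Subsquare (5′×2.5′, letters a–x): lon ⌊1.73812/0.0833333⌋ = 20 → u; lat ⌊0.74740/0.0416667⌋ = 17 → r.
Extended square (30″×15″, digits 0–9): lon ⌊0.07145/0.00833333⌋ = 8; lat ⌊0.03907/0.00416667⌋ = 9.

DK77ur89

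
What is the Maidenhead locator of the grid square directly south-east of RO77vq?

RO77wp

Longitude subsquare v = 21; +1 → 22 = w.
Latitude subsquare q = 16; −1 → 15 = p.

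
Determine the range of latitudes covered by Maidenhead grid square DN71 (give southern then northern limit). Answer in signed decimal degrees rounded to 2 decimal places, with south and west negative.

41.00, 42.00

Field D=3, N=13: +3·20° lon, +13·10° lat → SW at lon -120°, lat 40°.
Square 7, 1: +7·2° lon, +1·1° lat → SW at lon -106°, lat 41°.
Cell spans 2° lon × 1° lat.
south 41.00, north 42.00.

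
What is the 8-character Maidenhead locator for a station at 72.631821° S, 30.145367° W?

HB47wi28

Offset from 180°W / 90°S: lon 149.85463°, lat 17.36818°.
Field (20°×10°, letters A–R): lon ⌊149.85463/20⌋ = 7 → H; lat ⌊17.36818/10⌋ = 1 → B.
Square (2°×1°, digits 0–9): lon ⌊9.85463/2⌋ = 4; lat ⌊7.36818/1⌋ = 7.
Subsquare (5′×2.5′, letters a–x): lon ⌊1.85463/0.0833333⌋ = 22 → w; lat ⌊0.36818/0.0416667⌋ = 8 → i.
Extended square (30″×15″, digits 0–9): lon ⌊0.02130/0.00833333⌋ = 2; lat ⌊0.03485/0.00416667⌋ = 8.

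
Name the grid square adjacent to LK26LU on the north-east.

LK26mv

Longitude subsquare l = 11; +1 → 12 = m.
Latitude subsquare u = 20; +1 → 21 = v.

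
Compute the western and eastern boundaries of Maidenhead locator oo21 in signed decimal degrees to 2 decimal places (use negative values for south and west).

104.00, 106.00

Field O=14, O=14: +14·20° lon, +14·10° lat → SW at lon 100°, lat 50°.
Square 2, 1: +2·2° lon, +1·1° lat → SW at lon 104°, lat 51°.
Cell spans 2° lon × 1° lat.
west 104.00, east 106.00.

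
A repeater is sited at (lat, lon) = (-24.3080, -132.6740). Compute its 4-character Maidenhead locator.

Shift to the Maidenhead origin (180°W, 90°S): lon 47.33, lat 65.69.
Field: lon ⌊47.33/20⌋ = 2 → C; lat ⌊65.69/10⌋ = 6 → G.
Square: lon ⌊7.33/2⌋ = 3; lat ⌊5.69/1⌋ = 5.

CG35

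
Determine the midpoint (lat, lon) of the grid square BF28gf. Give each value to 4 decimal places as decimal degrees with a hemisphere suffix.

Field B=1, F=5: +1·20° lon, +5·10° lat → SW at lon -160°, lat -40°.
Square 2, 8: +2·2° lon, +8·1° lat → SW at lon -156°, lat -32°.
Subsquare g=6, f=5: +6·0.0833333° lon, +5·0.0416667° lat → SW at lon -155.5°, lat -31.7917°.
Cell spans 0.0833333° lon × 0.0416667° lat. Centre is SW corner plus half of each.
latitude 31.7708° S, longitude 155.4583° W.

31.7708° S, 155.4583° W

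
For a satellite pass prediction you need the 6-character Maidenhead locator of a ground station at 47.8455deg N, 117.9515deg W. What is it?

DN17au

Offset from 180°W / 90°S: lon 62.0485°, lat 137.8455°.
Field: lon ⌊62.0485/20⌋ = 3 → D; lat ⌊137.8455/10⌋ = 13 → N.
Square: lon ⌊2.0485/2⌋ = 1; lat ⌊7.8455/1⌋ = 7.
Subsquare: lon ⌊0.0485/0.0833333⌋ = 0 → a; lat ⌊0.8455/0.0416667⌋ = 20 → u.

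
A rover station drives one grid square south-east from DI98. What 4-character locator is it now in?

EI07

Longitude square 9; +1 → 10, wraps to 0, carry into field.
Longitude field D = 3; +1 → 4 = E.
Latitude square 8; −1 → 7.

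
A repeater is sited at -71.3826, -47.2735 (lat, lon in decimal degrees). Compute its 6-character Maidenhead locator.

GB68io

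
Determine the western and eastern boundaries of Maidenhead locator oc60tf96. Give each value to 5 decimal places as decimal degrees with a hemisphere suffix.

113.65833° E, 113.66667° E

Field O=14, C=2: +14·20° lon, +2·10° lat → SW at lon 100°, lat -70°.
Square 6, 0: +6·2° lon, +0·1° lat → SW at lon 112°, lat -70°.
Subsquare t=19, f=5: +19·0.0833333° lon, +5·0.0416667° lat → SW at lon 113.583°, lat -69.7917°.
Extended square 9, 6: +9·0.00833333° lon, +6·0.00416667° lat → SW at lon 113.658°, lat -69.7667°.
Cell spans 0.00833333° lon × 0.00416667° lat.
west 113.65833° E, east 113.66667° E.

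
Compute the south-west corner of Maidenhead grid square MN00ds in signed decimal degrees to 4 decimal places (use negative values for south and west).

40.7500, 60.2500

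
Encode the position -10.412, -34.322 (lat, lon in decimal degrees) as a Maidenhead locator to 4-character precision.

HH29

Shift to the Maidenhead origin (180°W, 90°S): lon 145.68, lat 79.59.
Field: 145.68/20 → 7 → H, 79.59/10 → 7 → H; chars HH.
Square: 5.68/2 → 2, 9.59/1 → 9; chars 29.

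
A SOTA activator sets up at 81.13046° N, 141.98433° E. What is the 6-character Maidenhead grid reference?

QR01xd

Shift to the Maidenhead origin (180°W, 90°S): lon 321.9843, lat 171.1305.
Field (20°×10°, letters A–R): 321.9843/20 → 16 → Q, 171.1305/10 → 17 → R; chars QR.
Square (2°×1°, digits 0–9): 1.9843/2 → 0, 1.1305/1 → 1; chars 01.
Subsquare (5′×2.5′, letters a–x): 1.9843/0.0833333 → 23 → x, 0.1305/0.0416667 → 3 → d; chars xd.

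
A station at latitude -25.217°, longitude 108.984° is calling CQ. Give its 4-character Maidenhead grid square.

OG44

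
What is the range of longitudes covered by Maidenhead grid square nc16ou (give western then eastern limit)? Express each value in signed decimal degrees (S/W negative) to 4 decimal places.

83.1667, 83.2500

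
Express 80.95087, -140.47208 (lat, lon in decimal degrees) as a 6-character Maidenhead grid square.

Add 180° to longitude and 90° to latitude: 39.5279, 170.9509.
Field: 39.5279/20 → 1 → B, 170.9509/10 → 17 → R; chars BR.
Square: 19.5279/2 → 9, 0.9509/1 → 0; chars 90.
Subsquare: 1.5279/0.0833333 → 18 → s, 0.9509/0.0416667 → 22 → w; chars sw.

BR90sw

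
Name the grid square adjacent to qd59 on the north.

QE50

Latitude square 9; +1 → 10, wraps to 0, carry into field.
Latitude field D = 3; +1 → 4 = E.
The longitude characters are unchanged.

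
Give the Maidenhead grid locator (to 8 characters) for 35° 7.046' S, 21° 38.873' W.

HF94ev21

Shift to the Maidenhead origin (180°W, 90°S): lon 158.35212, lat 54.88257.
Field (20°×10°, letters A–R): 158.35212/20 → 7 → H, 54.88257/10 → 5 → F; chars HF.
Square (2°×1°, digits 0–9): 18.35212/2 → 9, 4.88257/1 → 4; chars 94.
Subsquare (5′×2.5′, letters a–x): 0.35212/0.0833333 → 4 → e, 0.88257/0.0416667 → 21 → v; chars ev.
Extended square (30″×15″, digits 0–9): 0.01878/0.00833333 → 2, 0.00757/0.00416667 → 1; chars 21.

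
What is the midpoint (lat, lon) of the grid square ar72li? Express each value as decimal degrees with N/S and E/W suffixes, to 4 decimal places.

Field A=0, R=17: +0·20° lon, +17·10° lat → SW at lon -180°, lat 80°.
Square 7, 2: +7·2° lon, +2·1° lat → SW at lon -166°, lat 82°.
Subsquare l=11, i=8: +11·0.0833333° lon, +8·0.0416667° lat → SW at lon -165.083°, lat 82.3333°.
Cell spans 0.0833333° lon × 0.0416667° lat. Centre is SW corner plus half of each.
latitude 82.3542° N, longitude 165.0417° W.

82.3542° N, 165.0417° W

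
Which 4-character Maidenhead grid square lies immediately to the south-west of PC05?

Longitude square 0; −1 → -1, wraps to 9, carry into field.
Longitude field P = 15; −1 → 14 = O.
Latitude square 5; −1 → 4.

OC94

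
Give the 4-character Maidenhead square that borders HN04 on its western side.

GN94

Longitude square 0; −1 → -1, wraps to 9, carry into field.
Longitude field H = 7; −1 → 6 = G.
The latitude characters are unchanged.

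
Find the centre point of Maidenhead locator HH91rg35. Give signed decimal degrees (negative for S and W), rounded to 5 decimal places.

-18.72708, -20.55417

Field H=7, H=7: +7·20° lon, +7·10° lat → SW at lon -40°, lat -20°.
Square 9, 1: +9·2° lon, +1·1° lat → SW at lon -22°, lat -19°.
Subsquare r=17, g=6: +17·0.0833333° lon, +6·0.0416667° lat → SW at lon -20.5833°, lat -18.75°.
Extended square 3, 5: +3·0.00833333° lon, +5·0.00416667° lat → SW at lon -20.5583°, lat -18.7292°.
Cell spans 0.00833333° lon × 0.00416667° lat. Centre is SW corner plus half of each.
latitude -18.72708, longitude -20.55417.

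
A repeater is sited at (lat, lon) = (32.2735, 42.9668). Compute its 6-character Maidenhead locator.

LM12lg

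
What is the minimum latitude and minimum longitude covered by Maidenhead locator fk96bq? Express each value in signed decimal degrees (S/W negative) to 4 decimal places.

16.6667, -61.9167

Field F=5, K=10: +5·20° lon, +10·10° lat → SW at lon -80°, lat 10°.
Square 9, 6: +9·2° lon, +6·1° lat → SW at lon -62°, lat 16°.
Subsquare b=1, q=16: +1·0.0833333° lon, +16·0.0416667° lat → SW at lon -61.9167°, lat 16.6667°.
latitude 16.6667, longitude -61.9167.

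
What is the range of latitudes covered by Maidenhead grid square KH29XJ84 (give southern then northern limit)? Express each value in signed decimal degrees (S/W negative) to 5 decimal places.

-10.60833, -10.60417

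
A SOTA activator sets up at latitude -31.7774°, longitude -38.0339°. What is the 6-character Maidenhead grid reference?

HF08xf

Add 180° to longitude and 90° to latitude: 141.9661, 58.2226.
Field (20°×10°, letters A–R): 141.9661/20 → 7 → H, 58.2226/10 → 5 → F; chars HF.
Square (2°×1°, digits 0–9): 1.9661/2 → 0, 8.2226/1 → 8; chars 08.
Subsquare (5′×2.5′, letters a–x): 1.9661/0.0833333 → 23 → x, 0.2226/0.0416667 → 5 → f; chars xf.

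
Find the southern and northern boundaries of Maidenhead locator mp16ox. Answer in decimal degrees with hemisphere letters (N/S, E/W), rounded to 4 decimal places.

66.9583° N, 67.0000° N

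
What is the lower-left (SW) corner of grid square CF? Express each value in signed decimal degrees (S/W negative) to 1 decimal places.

-40.0, -140.0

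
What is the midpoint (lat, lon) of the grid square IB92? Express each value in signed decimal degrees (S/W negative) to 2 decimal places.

Field I=8, B=1: +8·20° lon, +1·10° lat → SW at lon -20°, lat -80°.
Square 9, 2: +9·2° lon, +2·1° lat → SW at lon -2°, lat -78°.
Cell spans 2° lon × 1° lat. Centre is SW corner plus half of each.
latitude -77.50, longitude -1.00.

-77.50, -1.00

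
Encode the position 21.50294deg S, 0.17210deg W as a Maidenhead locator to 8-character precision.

Offset from 180°W / 90°S: lon 179.82790°, lat 68.49706°.
Field: 179.82790/20 → 8 → I, 68.49706/10 → 6 → G; chars IG.
Square: 19.82790/2 → 9, 8.49706/1 → 8; chars 98.
Subsquare: 1.82790/0.0833333 → 21 → v, 0.49706/0.0416667 → 11 → l; chars vl.
Extended square: 0.07790/0.00833333 → 9, 0.03873/0.00416667 → 9; chars 99.

IG98vl99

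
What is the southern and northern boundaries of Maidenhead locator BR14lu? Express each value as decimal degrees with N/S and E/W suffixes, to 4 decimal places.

Field B=1, R=17: +1·20° lon, +17·10° lat → SW at lon -160°, lat 80°.
Square 1, 4: +1·2° lon, +4·1° lat → SW at lon -158°, lat 84°.
Subsquare l=11, u=20: +11·0.0833333° lon, +20·0.0416667° lat → SW at lon -157.083°, lat 84.8333°.
Cell spans 0.0833333° lon × 0.0416667° lat.
south 84.8333° N, north 84.8750° N.

84.8333° N, 84.8750° N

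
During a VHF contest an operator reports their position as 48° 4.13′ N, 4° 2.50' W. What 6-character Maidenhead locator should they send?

Offset from 180°W / 90°S: lon 175.9583°, lat 138.0688°.
Field (20°×10°, letters A–R): 175.9583/20 → 8 → I, 138.0688/10 → 13 → N; chars IN.
Square (2°×1°, digits 0–9): 15.9583/2 → 7, 8.0688/1 → 8; chars 78.
Subsquare (5′×2.5′, letters a–x): 1.9583/0.0833333 → 23 → x, 0.0688/0.0416667 → 1 → b; chars xb.

IN78xb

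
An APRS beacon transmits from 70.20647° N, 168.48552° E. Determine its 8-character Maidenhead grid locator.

RQ40fe89

Offset from 180°W / 90°S: lon 348.48552°, lat 160.20647°.
Field: lon ⌊348.48552/20⌋ = 17 → R; lat ⌊160.20647/10⌋ = 16 → Q.
Square: lon ⌊8.48552/2⌋ = 4; lat ⌊0.20647/1⌋ = 0.
Subsquare: lon ⌊0.48552/0.0833333⌋ = 5 → f; lat ⌊0.20647/0.0416667⌋ = 4 → e.
Extended square: lon ⌊0.06885/0.00833333⌋ = 8; lat ⌊0.03980/0.00416667⌋ = 9.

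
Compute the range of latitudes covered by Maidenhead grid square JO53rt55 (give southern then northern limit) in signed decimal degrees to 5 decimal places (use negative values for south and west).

Field J=9, O=14: +9·20° lon, +14·10° lat → SW at lon 0°, lat 50°.
Square 5, 3: +5·2° lon, +3·1° lat → SW at lon 10°, lat 53°.
Subsquare r=17, t=19: +17·0.0833333° lon, +19·0.0416667° lat → SW at lon 11.4167°, lat 53.7917°.
Extended square 5, 5: +5·0.00833333° lon, +5·0.00416667° lat → SW at lon 11.4583°, lat 53.8125°.
Cell spans 0.00833333° lon × 0.00416667° lat.
south 53.81250, north 53.81667.

53.81250, 53.81667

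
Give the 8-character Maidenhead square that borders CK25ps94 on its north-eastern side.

CK25qs05

Longitude extended square 9; +1 → 10, wraps to 0, carry into subsquare.
Longitude subsquare p = 15; +1 → 16 = q.
Latitude extended square 4; +1 → 5.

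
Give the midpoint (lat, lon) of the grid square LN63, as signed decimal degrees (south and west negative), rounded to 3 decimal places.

43.500, 53.000

Field L=11, N=13: +11·20° lon, +13·10° lat → SW at lon 40°, lat 40°.
Square 6, 3: +6·2° lon, +3·1° lat → SW at lon 52°, lat 43°.
Cell spans 2° lon × 1° lat. Centre is SW corner plus half of each.
latitude 43.500, longitude 53.000.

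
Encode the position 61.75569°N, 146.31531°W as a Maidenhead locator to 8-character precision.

BP61us21

Offset from 180°W / 90°S: lon 33.68469°, lat 151.75569°.
Field (20°×10°, letters A–R): lon ⌊33.68469/20⌋ = 1 → B; lat ⌊151.75569/10⌋ = 15 → P.
Square (2°×1°, digits 0–9): lon ⌊13.68469/2⌋ = 6; lat ⌊1.75569/1⌋ = 1.
Subsquare (5′×2.5′, letters a–x): lon ⌊1.68469/0.0833333⌋ = 20 → u; lat ⌊0.75569/0.0416667⌋ = 18 → s.
Extended square (30″×15″, digits 0–9): lon ⌊0.01802/0.00833333⌋ = 2; lat ⌊0.00569/0.00416667⌋ = 1.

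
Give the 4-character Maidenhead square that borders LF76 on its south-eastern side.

Longitude square 7; +1 → 8.
Latitude square 6; −1 → 5.

LF85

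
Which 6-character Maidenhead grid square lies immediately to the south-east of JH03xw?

JH13av

Longitude subsquare x = 23; +1 → 24, wraps to 0 = a, carry into square.
Longitude square 0; +1 → 1.
Latitude subsquare w = 22; −1 → 21 = v.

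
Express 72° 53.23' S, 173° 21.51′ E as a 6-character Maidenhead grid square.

Shift to the Maidenhead origin (180°W, 90°S): lon 353.3585, lat 17.1128.
Field (20°×10°, letters A–R): lon ⌊353.3585/20⌋ = 17 → R; lat ⌊17.1128/10⌋ = 1 → B.
Square (2°×1°, digits 0–9): lon ⌊13.3585/2⌋ = 6; lat ⌊7.1128/1⌋ = 7.
Subsquare (5′×2.5′, letters a–x): lon ⌊1.3585/0.0833333⌋ = 16 → q; lat ⌊0.1128/0.0416667⌋ = 2 → c.

RB67qc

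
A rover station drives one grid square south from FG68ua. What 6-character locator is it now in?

Latitude subsquare a = 0; −1 → -1, wraps to 23 = x, carry into square.
Latitude square 8; −1 → 7.
The longitude characters are unchanged.

FG67ux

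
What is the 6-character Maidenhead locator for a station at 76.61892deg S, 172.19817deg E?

RB63cj

Offset from 180°W / 90°S: lon 352.1982°, lat 13.3811°.
Field (20°×10°, letters A–R): lon ⌊352.1982/20⌋ = 17 → R; lat ⌊13.3811/10⌋ = 1 → B.
Square (2°×1°, digits 0–9): lon ⌊12.1982/2⌋ = 6; lat ⌊3.3811/1⌋ = 3.
Subsquare (5′×2.5′, letters a–x): lon ⌊0.1982/0.0833333⌋ = 2 → c; lat ⌊0.3811/0.0416667⌋ = 9 → j.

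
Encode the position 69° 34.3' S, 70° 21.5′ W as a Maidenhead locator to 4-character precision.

FC40

Offset from 180°W / 90°S: lon 109.64°, lat 20.43°.
Field: lon ⌊109.64/20⌋ = 5 → F; lat ⌊20.43/10⌋ = 2 → C.
Square: lon ⌊9.64/2⌋ = 4; lat ⌊0.43/1⌋ = 0.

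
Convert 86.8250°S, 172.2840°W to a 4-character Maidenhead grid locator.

Offset from 180°W / 90°S: lon 7.72°, lat 3.17°.
Field: 7.72/20 → 0 → A, 3.17/10 → 0 → A; chars AA.
Square: 7.72/2 → 3, 3.17/1 → 3; chars 33.

AA33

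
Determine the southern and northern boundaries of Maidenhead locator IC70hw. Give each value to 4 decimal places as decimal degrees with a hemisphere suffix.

69.0833° S, 69.0417° S

Field I=8, C=2: +8·20° lon, +2·10° lat → SW at lon -20°, lat -70°.
Square 7, 0: +7·2° lon, +0·1° lat → SW at lon -6°, lat -70°.
Subsquare h=7, w=22: +7·0.0833333° lon, +22·0.0416667° lat → SW at lon -5.41667°, lat -69.0833°.
Cell spans 0.0833333° lon × 0.0416667° lat.
south 69.0833° S, north 69.0417° S.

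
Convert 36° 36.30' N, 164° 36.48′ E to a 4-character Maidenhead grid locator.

RM26

Offset from 180°W / 90°S: lon 344.61°, lat 126.60°.
Field: 344.61/20 → 17 → R, 126.60/10 → 12 → M; chars RM.
Square: 4.61/2 → 2, 6.60/1 → 6; chars 26.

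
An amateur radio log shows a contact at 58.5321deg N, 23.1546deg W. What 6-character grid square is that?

HO88km

Add 180° to longitude and 90° to latitude: 156.8454, 148.5321.
Field: lon ⌊156.8454/20⌋ = 7 → H; lat ⌊148.5321/10⌋ = 14 → O.
Square: lon ⌊16.8454/2⌋ = 8; lat ⌊8.5321/1⌋ = 8.
Subsquare: lon ⌊0.8454/0.0833333⌋ = 10 → k; lat ⌊0.5321/0.0416667⌋ = 12 → m.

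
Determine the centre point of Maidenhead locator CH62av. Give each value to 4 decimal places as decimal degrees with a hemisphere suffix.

Field C=2, H=7: +2·20° lon, +7·10° lat → SW at lon -140°, lat -20°.
Square 6, 2: +6·2° lon, +2·1° lat → SW at lon -128°, lat -18°.
Subsquare a=0, v=21: +0·0.0833333° lon, +21·0.0416667° lat → SW at lon -128°, lat -17.125°.
Cell spans 0.0833333° lon × 0.0416667° lat. Centre is SW corner plus half of each.
latitude 17.1042° S, longitude 127.9583° W.

17.1042° S, 127.9583° W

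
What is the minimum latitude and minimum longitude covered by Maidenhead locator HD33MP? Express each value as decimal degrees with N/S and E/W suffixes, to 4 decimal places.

56.3750° S, 33.0000° W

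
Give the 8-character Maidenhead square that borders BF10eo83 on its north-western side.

BF10eo74

Longitude extended square 8; −1 → 7.
Latitude extended square 3; +1 → 4.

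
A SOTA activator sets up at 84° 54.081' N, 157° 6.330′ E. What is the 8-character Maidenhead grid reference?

QR84nv26

Offset from 180°W / 90°S: lon 337.10550°, lat 174.90135°.
Field: 337.10550/20 → 16 → Q, 174.90135/10 → 17 → R; chars QR.
Square: 17.10550/2 → 8, 4.90135/1 → 4; chars 84.
Subsquare: 1.10550/0.0833333 → 13 → n, 0.90135/0.0416667 → 21 → v; chars nv.
Extended square: 0.02217/0.00833333 → 2, 0.02635/0.00416667 → 6; chars 26.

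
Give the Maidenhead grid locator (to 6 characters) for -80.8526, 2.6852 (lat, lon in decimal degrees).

Shift to the Maidenhead origin (180°W, 90°S): lon 182.6852, lat 9.1474.
Field: lon ⌊182.6852/20⌋ = 9 → J; lat ⌊9.1474/10⌋ = 0 → A.
Square: lon ⌊2.6852/2⌋ = 1; lat ⌊9.1474/1⌋ = 9.
Subsquare: lon ⌊0.6852/0.0833333⌋ = 8 → i; lat ⌊0.1474/0.0416667⌋ = 3 → d.

JA19id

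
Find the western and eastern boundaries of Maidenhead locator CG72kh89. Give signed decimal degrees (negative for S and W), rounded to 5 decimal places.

Field C=2, G=6: +2·20° lon, +6·10° lat → SW at lon -140°, lat -30°.
Square 7, 2: +7·2° lon, +2·1° lat → SW at lon -126°, lat -28°.
Subsquare k=10, h=7: +10·0.0833333° lon, +7·0.0416667° lat → SW at lon -125.167°, lat -27.7083°.
Extended square 8, 9: +8·0.00833333° lon, +9·0.00416667° lat → SW at lon -125.1°, lat -27.6708°.
Cell spans 0.00833333° lon × 0.00416667° lat.
west -125.10000, east -125.09167.

-125.10000, -125.09167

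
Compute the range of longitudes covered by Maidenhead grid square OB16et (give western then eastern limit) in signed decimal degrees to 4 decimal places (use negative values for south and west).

102.3333, 102.4167

Field O=14, B=1: +14·20° lon, +1·10° lat → SW at lon 100°, lat -80°.
Square 1, 6: +1·2° lon, +6·1° lat → SW at lon 102°, lat -74°.
Subsquare e=4, t=19: +4·0.0833333° lon, +19·0.0416667° lat → SW at lon 102.333°, lat -73.2083°.
Cell spans 0.0833333° lon × 0.0416667° lat.
west 102.3333, east 102.4167.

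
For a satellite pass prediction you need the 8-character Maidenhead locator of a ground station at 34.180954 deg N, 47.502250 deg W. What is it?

Add 180° to longitude and 90° to latitude: 132.49775, 124.18095.
Field: 132.49775/20 → 6 → G, 124.18095/10 → 12 → M; chars GM.
Square: 12.49775/2 → 6, 4.18095/1 → 4; chars 64.
Subsquare: 0.49775/0.0833333 → 5 → f, 0.18095/0.0416667 → 4 → e; chars fe.
Extended square: 0.08108/0.00833333 → 9, 0.01429/0.00416667 → 3; chars 93.

GM64fe93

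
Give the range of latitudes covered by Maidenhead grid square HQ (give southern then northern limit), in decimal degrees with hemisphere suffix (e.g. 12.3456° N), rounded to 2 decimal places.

Field H=7, Q=16: +7·20° lon, +16·10° lat → SW at lon -40°, lat 70°.
Cell spans 20° lon × 10° lat.
south 70.00° N, north 80.00° N.

70.00° N, 80.00° N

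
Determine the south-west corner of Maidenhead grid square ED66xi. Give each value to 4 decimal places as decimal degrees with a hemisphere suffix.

53.6667° S, 86.0833° W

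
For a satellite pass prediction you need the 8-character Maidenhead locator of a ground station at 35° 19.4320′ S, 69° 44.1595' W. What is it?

Offset from 180°W / 90°S: lon 110.26401°, lat 54.67613°.
Field: 110.26401/20 → 5 → F, 54.67613/10 → 5 → F; chars FF.
Square: 10.26401/2 → 5, 4.67613/1 → 4; chars 54.
Subsquare: 0.26401/0.0833333 → 3 → d, 0.67613/0.0416667 → 16 → q; chars dq.
Extended square: 0.01401/0.00833333 → 1, 0.00947/0.00416667 → 2; chars 12.

FF54dq12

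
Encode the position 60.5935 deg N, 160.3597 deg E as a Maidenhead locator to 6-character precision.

RP00eo

Shift to the Maidenhead origin (180°W, 90°S): lon 340.3597, lat 150.5935.
Field (20°×10°, letters A–R): 340.3597/20 → 17 → R, 150.5935/10 → 15 → P; chars RP.
Square (2°×1°, digits 0–9): 0.3597/2 → 0, 0.5935/1 → 0; chars 00.
Subsquare (5′×2.5′, letters a–x): 0.3597/0.0833333 → 4 → e, 0.5935/0.0416667 → 14 → o; chars eo.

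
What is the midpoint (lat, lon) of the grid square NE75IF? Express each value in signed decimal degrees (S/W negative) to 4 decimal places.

Field N=13, E=4: +13·20° lon, +4·10° lat → SW at lon 80°, lat -50°.
Square 7, 5: +7·2° lon, +5·1° lat → SW at lon 94°, lat -45°.
Subsquare i=8, f=5: +8·0.0833333° lon, +5·0.0416667° lat → SW at lon 94.6667°, lat -44.7917°.
Cell spans 0.0833333° lon × 0.0416667° lat. Centre is SW corner plus half of each.
latitude -44.7708, longitude 94.7083.

-44.7708, 94.7083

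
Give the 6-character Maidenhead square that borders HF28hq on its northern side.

HF28hr

Latitude subsquare q = 16; +1 → 17 = r.
The longitude characters are unchanged.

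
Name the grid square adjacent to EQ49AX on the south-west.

EQ39xw

Longitude subsquare a = 0; −1 → -1, wraps to 23 = x, carry into square.
Longitude square 4; −1 → 3.
Latitude subsquare x = 23; −1 → 22 = w.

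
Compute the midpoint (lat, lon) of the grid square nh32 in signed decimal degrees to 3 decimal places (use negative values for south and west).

Field N=13, H=7: +13·20° lon, +7·10° lat → SW at lon 80°, lat -20°.
Square 3, 2: +3·2° lon, +2·1° lat → SW at lon 86°, lat -18°.
Cell spans 2° lon × 1° lat. Centre is SW corner plus half of each.
latitude -17.500, longitude 87.000.

-17.500, 87.000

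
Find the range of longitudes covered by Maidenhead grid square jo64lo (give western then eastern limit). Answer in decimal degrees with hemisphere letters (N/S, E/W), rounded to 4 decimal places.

12.9167° E, 13.0000° E

Field J=9, O=14: +9·20° lon, +14·10° lat → SW at lon 0°, lat 50°.
Square 6, 4: +6·2° lon, +4·1° lat → SW at lon 12°, lat 54°.
Subsquare l=11, o=14: +11·0.0833333° lon, +14·0.0416667° lat → SW at lon 12.9167°, lat 54.5833°.
Cell spans 0.0833333° lon × 0.0416667° lat.
west 12.9167° E, east 13.0000° E.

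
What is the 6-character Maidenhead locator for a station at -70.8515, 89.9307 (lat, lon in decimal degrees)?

Shift to the Maidenhead origin (180°W, 90°S): lon 269.9307, lat 19.1485.
Field: lon ⌊269.9307/20⌋ = 13 → N; lat ⌊19.1485/10⌋ = 1 → B.
Square: lon ⌊9.9307/2⌋ = 4; lat ⌊9.1485/1⌋ = 9.
Subsquare: lon ⌊1.9307/0.0833333⌋ = 23 → x; lat ⌊0.1485/0.0416667⌋ = 3 → d.

NB49xd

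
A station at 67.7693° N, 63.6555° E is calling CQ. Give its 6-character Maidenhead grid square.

MP17ts

Add 180° to longitude and 90° to latitude: 243.6555, 157.7693.
Field (20°×10°, letters A–R): 243.6555/20 → 12 → M, 157.7693/10 → 15 → P; chars MP.
Square (2°×1°, digits 0–9): 3.6555/2 → 1, 7.7693/1 → 7; chars 17.
Subsquare (5′×2.5′, letters a–x): 1.6555/0.0833333 → 19 → t, 0.7693/0.0416667 → 18 → s; chars ts.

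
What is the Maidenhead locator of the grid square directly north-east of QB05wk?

QB05xl

Longitude subsquare w = 22; +1 → 23 = x.
Latitude subsquare k = 10; +1 → 11 = l.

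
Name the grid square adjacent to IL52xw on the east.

IL62aw

Longitude subsquare x = 23; +1 → 24, wraps to 0 = a, carry into square.
Longitude square 5; +1 → 6.
The latitude characters are unchanged.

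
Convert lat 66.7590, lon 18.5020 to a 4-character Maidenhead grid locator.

JP96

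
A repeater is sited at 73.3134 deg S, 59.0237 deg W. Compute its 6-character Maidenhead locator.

GB06lq

Shift to the Maidenhead origin (180°W, 90°S): lon 120.9763, lat 16.6866.
Field: lon ⌊120.9763/20⌋ = 6 → G; lat ⌊16.6866/10⌋ = 1 → B.
Square: lon ⌊0.9763/2⌋ = 0; lat ⌊6.6866/1⌋ = 6.
Subsquare: lon ⌊0.9763/0.0833333⌋ = 11 → l; lat ⌊0.6866/0.0416667⌋ = 16 → q.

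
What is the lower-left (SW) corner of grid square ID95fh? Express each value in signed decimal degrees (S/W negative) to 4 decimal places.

-54.7083, -1.5833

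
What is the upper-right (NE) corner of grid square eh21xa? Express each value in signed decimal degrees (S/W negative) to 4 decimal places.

-18.9583, -94.0000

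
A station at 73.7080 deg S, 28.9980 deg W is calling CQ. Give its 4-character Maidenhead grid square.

HB56

Shift to the Maidenhead origin (180°W, 90°S): lon 151.00, lat 16.29.
Field: 151.00/20 → 7 → H, 16.29/10 → 1 → B; chars HB.
Square: 11.00/2 → 5, 6.29/1 → 6; chars 56.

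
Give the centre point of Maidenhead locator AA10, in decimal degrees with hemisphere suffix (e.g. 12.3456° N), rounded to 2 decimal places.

89.50° S, 177.00° W

Field A=0, A=0: +0·20° lon, +0·10° lat → SW at lon -180°, lat -90°.
Square 1, 0: +1·2° lon, +0·1° lat → SW at lon -178°, lat -90°.
Cell spans 2° lon × 1° lat. Centre is SW corner plus half of each.
latitude 89.50° S, longitude 177.00° W.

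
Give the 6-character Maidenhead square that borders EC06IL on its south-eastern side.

Longitude subsquare i = 8; +1 → 9 = j.
Latitude subsquare l = 11; −1 → 10 = k.

EC06jk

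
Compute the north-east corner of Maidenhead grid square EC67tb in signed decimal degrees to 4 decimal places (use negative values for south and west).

-62.9167, -86.3333

Field E=4, C=2: +4·20° lon, +2·10° lat → SW at lon -100°, lat -70°.
Square 6, 7: +6·2° lon, +7·1° lat → SW at lon -88°, lat -63°.
Subsquare t=19, b=1: +19·0.0833333° lon, +1·0.0416667° lat → SW at lon -86.4167°, lat -62.9583°.
Cell spans 0.0833333° lon × 0.0416667° lat. NE corner is SW corner plus one full cell.
latitude -62.9167, longitude -86.3333.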